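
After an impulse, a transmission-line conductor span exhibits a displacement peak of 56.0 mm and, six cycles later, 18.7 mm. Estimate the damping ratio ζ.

Logarithmic decrement δ = (1/n)·ln(x₀/x_n) = (1/6)·ln(56.0/18.7) = (1/6)·ln(2.995) = 0.1828.
ζ = δ/√(4π² + δ²) = 0.1828/√(39.48 + 0.0334) = 0.1828/6.286 = 0.02908.

0.0291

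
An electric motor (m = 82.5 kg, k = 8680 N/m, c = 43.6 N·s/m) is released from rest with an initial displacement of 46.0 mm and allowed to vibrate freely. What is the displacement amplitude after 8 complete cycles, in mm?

ζ = c/(2√(km)) = 43.6/(2√(8680 × 82.5)) = 43.6/1692 = 0.02576.
Logarithmic decrement δ = 2πζ/√(1 − ζ²) = 2π × 0.02576/√(1 − 0.000664) = 0.1619.
After n cycles, x_n/x₀ = e^(−nδ), so x_8 = 46.0 × e^(−8 × 0.1619) = 46.0 × 0.2738 = 12.60 mm.

12.6 mm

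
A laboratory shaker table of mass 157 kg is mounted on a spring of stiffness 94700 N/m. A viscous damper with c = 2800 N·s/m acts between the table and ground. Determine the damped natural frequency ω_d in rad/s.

22.9 rad/s

ω_n = √(k/m) = √(94700/157) = 24.56 rad/s.
Critical damping c_c = 2√(k·m) = 2√(94700 × 157) = 7712 N·s/m, so ζ = c/c_c = 2800/7712 = 0.3631.
ω_d = ω_n√(1 − ζ²) = 24.56 × √(1 − 0.132) = 22.88 rad/s.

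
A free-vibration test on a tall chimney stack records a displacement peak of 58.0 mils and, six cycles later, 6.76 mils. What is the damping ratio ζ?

Logarithmic decrement δ = (1/n)·ln(x₀/x_n) = (1/6)·ln(58.0/6.76) = (1/6)·ln(8.580) = 0.3582.
ζ = δ/√(4π² + δ²) = 0.3582/√(39.48 + 0.128) = 0.3582/6.293 = 0.05692.

0.0569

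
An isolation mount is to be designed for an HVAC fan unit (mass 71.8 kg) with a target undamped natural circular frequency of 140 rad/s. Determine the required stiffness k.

k = m·ω_n² = 71.8 × 140.0² = 71.8 × 19600 = 1407000 N/m.

1410000 N/m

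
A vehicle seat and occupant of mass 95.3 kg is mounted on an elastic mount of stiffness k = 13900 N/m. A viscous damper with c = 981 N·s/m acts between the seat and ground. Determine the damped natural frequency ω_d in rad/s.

10.9 rad/s

ω_n = √(k/m) = √(13900/95.3) = 12.08 rad/s.
Critical damping c_c = 2√(k·m) = 2√(13900 × 95.3) = 2302 N·s/m, so ζ = c/c_c = 981/2302 = 0.4262.
ω_d = ω_n√(1 − ζ²) = 12.08 × √(1 − 0.182) = 10.93 rad/s.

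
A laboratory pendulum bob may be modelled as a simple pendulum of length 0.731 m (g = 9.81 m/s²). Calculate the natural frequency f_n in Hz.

0.583 Hz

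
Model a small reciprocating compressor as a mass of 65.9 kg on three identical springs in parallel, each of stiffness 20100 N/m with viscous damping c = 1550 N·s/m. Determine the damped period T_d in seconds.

0.225 s

Parallel springs add: k_eq = 3 × 20100 = 60300 N/m.
ω_n = √(k_eq/m) = √(60300/65.9) = 30.25 rad/s.
Critical damping c_c = 2√(k_eq·m) = 2√(60300 × 65.9) = 3987 N·s/m, so ζ = c/c_c = 1550/3987 = 0.3888.
ω_d = ω_n√(1 − ζ²) = 30.25 × √(1 − 0.151) = 27.87 rad/s.
T_d = 2π/ω_d = 0.2254 s.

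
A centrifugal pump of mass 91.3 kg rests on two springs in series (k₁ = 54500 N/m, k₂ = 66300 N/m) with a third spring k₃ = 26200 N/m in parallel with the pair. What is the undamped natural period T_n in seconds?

0.253 s

Series pair: k_s = k₁k₂/(k₁+k₂) = (54500)(66300)/(54500 + 66300) = 29910 N/m. In parallel with k₃: k_eq = 29910 + 26200 = 56110 N/m.
ω_n = √(k_eq/m) = √(56110/91.3) = √614.6 = 24.79 rad/s.
T_n = 2π/ω_n = 6.283/24.79 = 0.2534 s.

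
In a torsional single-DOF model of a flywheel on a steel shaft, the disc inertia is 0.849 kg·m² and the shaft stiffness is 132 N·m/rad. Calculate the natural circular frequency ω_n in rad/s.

12.5 rad/s

ω_n = √(k_t/J) = √(132/0.849) = √155.5 = 12.47 rad/s.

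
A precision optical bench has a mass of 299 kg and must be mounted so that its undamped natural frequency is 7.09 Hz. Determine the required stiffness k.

593000 N/m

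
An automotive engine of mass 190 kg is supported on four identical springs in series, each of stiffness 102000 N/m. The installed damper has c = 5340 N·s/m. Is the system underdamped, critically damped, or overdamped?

overdamped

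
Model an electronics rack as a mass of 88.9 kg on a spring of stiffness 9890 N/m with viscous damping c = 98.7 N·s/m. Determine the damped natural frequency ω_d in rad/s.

ω_n = √(k/m) = √(9890/88.9) = 10.55 rad/s.
Critical damping c_c = 2√(k·m) = 2√(9890 × 88.9) = 1875 N·s/m, so ζ = c/c_c = 98.7/1875 = 0.05263.
ω_d = ω_n√(1 − ζ²) = 10.55 × √(1 − 0.00277) = 10.53 rad/s.

10.5 rad/s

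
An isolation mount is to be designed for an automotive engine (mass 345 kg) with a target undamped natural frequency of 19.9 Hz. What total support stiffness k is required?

5390000 N/m

ω_n = 2πf_n = 2π × 19.9 = 125.0 rad/s.
k = m·ω_n² = 345 × 125.0² = 345 × 15630 = 5394000 N/m.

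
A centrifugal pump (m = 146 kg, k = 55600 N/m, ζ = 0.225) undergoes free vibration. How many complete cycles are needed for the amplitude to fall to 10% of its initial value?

2 cycles

Logarithmic decrement δ = 2πζ/√(1 − ζ²) = 2π × 0.2250/√(1 − 0.0506) = 1.451.
x_n/x₀ = e^(−nδ) ≤ 0.1; take ln: n ≥ ln(1/0.1)/δ = 2.303/1.451 = 1.587.
So 2 complete cycles are required.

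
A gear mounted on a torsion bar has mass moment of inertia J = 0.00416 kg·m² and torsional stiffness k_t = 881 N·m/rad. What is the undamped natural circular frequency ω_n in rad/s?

460 rad/s

ω_n = √(k_t/J) = √(881/0.00416) = √211800 = 460.2 rad/s.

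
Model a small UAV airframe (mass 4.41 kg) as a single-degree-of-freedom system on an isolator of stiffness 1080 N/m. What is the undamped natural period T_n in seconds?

0.402 s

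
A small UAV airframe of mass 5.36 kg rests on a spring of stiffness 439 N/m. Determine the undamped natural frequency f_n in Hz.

ω_n = √(k/m) = √(439.0/5.36) = √81.90 = 9.050 rad/s.
f_n = ω_n/(2π) = 9.050/6.283 = 1.440 Hz.

1.44 Hz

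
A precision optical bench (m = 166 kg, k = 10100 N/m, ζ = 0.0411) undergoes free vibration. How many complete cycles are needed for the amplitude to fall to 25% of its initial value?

6 cycles

Logarithmic decrement δ = 2πζ/√(1 − ζ²) = 2π × 0.04110/√(1 − 0.00169) = 0.2585.
x_n/x₀ = e^(−nδ) ≤ 0.25; take ln: n ≥ ln(1/0.25)/δ = 1.386/0.2585 = 5.364.
So 6 complete cycles are required.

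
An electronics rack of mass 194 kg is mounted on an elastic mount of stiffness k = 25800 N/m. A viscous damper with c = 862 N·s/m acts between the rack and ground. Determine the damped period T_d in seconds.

ω_n = √(k/m) = √(25800/194) = 11.53 rad/s.
Critical damping c_c = 2√(k·m) = 2√(25800 × 194) = 4474 N·s/m, so ζ = c/c_c = 862/4474 = 0.1926.
ω_d = ω_n√(1 − ζ²) = 11.53 × √(1 − 0.0371) = 11.32 rad/s.
T_d = 2π/ω_d = 0.5552 s.

0.555 s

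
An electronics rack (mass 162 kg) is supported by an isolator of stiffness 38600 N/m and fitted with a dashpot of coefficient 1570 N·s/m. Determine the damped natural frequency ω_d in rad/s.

14.7 rad/s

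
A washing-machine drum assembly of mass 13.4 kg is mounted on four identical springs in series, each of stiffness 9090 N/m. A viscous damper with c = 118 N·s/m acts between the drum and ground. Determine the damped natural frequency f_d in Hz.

1.95 Hz

Series springs: 1/k_eq = 4/9090, so k_eq = 9090/4 = 2272 N/m.
ω_n = √(k_eq/m) = √(2272/13.4) = 13.02 rad/s.
Critical damping c_c = 2√(k_eq·m) = 2√(2272 × 13.4) = 349.0 N·s/m, so ζ = c/c_c = 118/349.0 = 0.3381.
ω_d = ω_n√(1 − ζ²) = 13.02 × √(1 − 0.114) = 12.26 rad/s.
f_d = ω_d/(2π) = 1.951 Hz.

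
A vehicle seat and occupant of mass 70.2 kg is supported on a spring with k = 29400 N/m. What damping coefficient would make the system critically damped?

2870 N·s/m

c_c = 2√(k·m) = 2√(29400 × 70.2) = 2 × 1437 = 2873 N·s/m.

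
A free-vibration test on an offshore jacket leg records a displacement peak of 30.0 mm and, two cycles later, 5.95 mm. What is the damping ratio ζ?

Logarithmic decrement δ = (1/n)·ln(x₀/x_n) = (1/2)·ln(30.0/5.95) = (1/2)·ln(5.042) = 0.8089.
ζ = δ/√(4π² + δ²) = 0.8089/√(39.48 + 0.654) = 0.8089/6.335 = 0.1277.

0.128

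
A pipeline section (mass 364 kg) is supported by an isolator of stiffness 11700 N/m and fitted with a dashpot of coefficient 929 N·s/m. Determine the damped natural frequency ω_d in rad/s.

ω_n = √(k/m) = √(11700/364) = 5.669 rad/s.
Critical damping c_c = 2√(k·m) = 2√(11700 × 364) = 4127 N·s/m, so ζ = c/c_c = 929/4127 = 0.2251.
ω_d = ω_n√(1 − ζ²) = 5.669 × √(1 − 0.0507) = 5.524 rad/s.

5.52 rad/s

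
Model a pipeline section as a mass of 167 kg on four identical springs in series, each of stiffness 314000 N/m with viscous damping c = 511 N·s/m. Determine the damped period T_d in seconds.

Series springs: 1/k_eq = 4/314000, so k_eq = 314000/4 = 78500 N/m.
ω_n = √(k_eq/m) = √(78500/167) = 21.68 rad/s.
Critical damping c_c = 2√(k_eq·m) = 2√(78500 × 167) = 7241 N·s/m, so ζ = c/c_c = 511/7241 = 0.07057.
ω_d = ω_n√(1 − ζ²) = 21.68 × √(1 − 0.00498) = 21.63 rad/s.
T_d = 2π/ω_d = 0.2905 s.

0.291 s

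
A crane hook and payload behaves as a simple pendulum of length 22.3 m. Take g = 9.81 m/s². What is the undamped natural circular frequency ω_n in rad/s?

0.663 rad/s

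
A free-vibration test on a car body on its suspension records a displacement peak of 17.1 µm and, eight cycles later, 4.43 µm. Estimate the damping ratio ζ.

Logarithmic decrement δ = (1/n)·ln(x₀/x_n) = (1/8)·ln(17.1/4.43) = (1/8)·ln(3.860) = 0.1688.
ζ = δ/√(4π² + δ²) = 0.1688/√(39.48 + 0.0285) = 0.1688/6.285 = 0.02686.

0.0269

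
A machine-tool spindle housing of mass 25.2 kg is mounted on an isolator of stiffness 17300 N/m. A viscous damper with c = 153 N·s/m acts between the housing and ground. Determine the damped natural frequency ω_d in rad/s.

ω_n = √(k/m) = √(17300/25.2) = 26.20 rad/s.
Critical damping c_c = 2√(k·m) = 2√(17300 × 25.2) = 1321 N·s/m, so ζ = c/c_c = 153/1321 = 0.1159.
ω_d = ω_n√(1 − ζ²) = 26.20 × √(1 − 0.0134) = 26.02 rad/s.

26.0 rad/s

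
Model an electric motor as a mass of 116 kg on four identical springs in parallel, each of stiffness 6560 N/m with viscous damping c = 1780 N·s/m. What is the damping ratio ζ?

0.510

Parallel springs add: k_eq = 4 × 6560 = 26240 N/m.
ω_n = √(k_eq/m) = √(26240/116) = 15.04 rad/s.
Critical damping c_c = 2√(k_eq·m) = 2√(26240 × 116) = 3489 N·s/m, so ζ = c/c_c = 1780/3489 = 0.5101.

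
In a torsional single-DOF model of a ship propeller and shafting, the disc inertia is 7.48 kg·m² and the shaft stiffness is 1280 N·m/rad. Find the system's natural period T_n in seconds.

0.480 s

ω_n = √(k_t/J) = √(1280/7.48) = √171.1 = 13.08 rad/s.
T_n = 2π/ω_n = 6.283/13.08 = 0.4803 s.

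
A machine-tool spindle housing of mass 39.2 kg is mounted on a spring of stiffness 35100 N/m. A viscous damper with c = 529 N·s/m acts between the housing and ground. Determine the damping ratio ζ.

ω_n = √(k/m) = √(35100/39.2) = 29.92 rad/s.
Critical damping c_c = 2√(k·m) = 2√(35100 × 39.2) = 2346 N·s/m, so ζ = c/c_c = 529/2346 = 0.2255.

0.225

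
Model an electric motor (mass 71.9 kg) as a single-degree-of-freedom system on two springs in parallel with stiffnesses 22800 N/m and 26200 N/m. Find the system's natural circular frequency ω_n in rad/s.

Parallel springs add: k_eq = 22800 + 26200 = 49000 N/m.
ω_n = √(k_eq/m) = √(49000/71.9) = √681.5 = 26.11 rad/s.

26.1 rad/s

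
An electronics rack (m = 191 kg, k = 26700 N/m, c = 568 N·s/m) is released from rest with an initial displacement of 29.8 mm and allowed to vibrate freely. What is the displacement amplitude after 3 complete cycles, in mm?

ζ = c/(2√(km)) = 568/(2√(26700 × 191)) = 568/4517 = 0.1258.
Logarithmic decrement δ = 2πζ/√(1 − ζ²) = 2π × 0.1258/√(1 − 0.0158) = 0.7965.
After n cycles, x_n/x₀ = e^(−nδ), so x_3 = 29.8 × e^(−3 × 0.7965) = 29.8 × 0.09167 = 2.732 mm.

2.73 mm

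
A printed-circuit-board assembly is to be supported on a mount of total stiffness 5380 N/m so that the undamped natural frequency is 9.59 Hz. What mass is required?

1.48 kg

ω_n = 2πf_n = 2π × 9.59 = 60.26 rad/s.
m = k/ω_n² = 5380/60.26² = 5380/3631 = 1.482 kg.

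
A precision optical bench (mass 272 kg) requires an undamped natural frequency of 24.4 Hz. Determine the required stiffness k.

6390000 N/m

ω_n = 2πf_n = 2π × 24.4 = 153.3 rad/s.
k = m·ω_n² = 272 × 153.3² = 272 × 23500 = 6393000 N/m.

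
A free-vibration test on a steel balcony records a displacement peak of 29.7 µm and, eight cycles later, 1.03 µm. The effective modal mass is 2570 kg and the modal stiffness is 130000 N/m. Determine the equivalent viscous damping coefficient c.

2440 N·s/m

Logarithmic decrement δ = (1/n)·ln(x₀/x_n) = (1/8)·ln(29.7/1.03) = (1/8)·ln(28.83) = 0.4202.
ζ = δ/√(4π² + δ²) = 0.4202/√(39.48 + 0.177) = 0.4202/6.297 = 0.06673.
c = ζ · 2√(km) = 0.06673 × 2√(130000 × 2570) = 0.06673 × 36560 = 2439 N·s/m.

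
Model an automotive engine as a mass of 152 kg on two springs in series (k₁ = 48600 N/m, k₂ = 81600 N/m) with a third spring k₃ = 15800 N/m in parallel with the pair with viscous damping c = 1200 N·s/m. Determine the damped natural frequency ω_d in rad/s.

17.0 rad/s

Series pair: k_s = k₁k₂/(k₁+k₂) = (48600)(81600)/(48600 + 81600) = 30460 N/m. In parallel with k₃: k_eq = 30460 + 15800 = 46260 N/m.
ω_n = √(k_eq/m) = √(46260/152) = 17.45 rad/s.
Critical damping c_c = 2√(k_eq·m) = 2√(46260 × 152) = 5303 N·s/m, so ζ = c/c_c = 1200/5303 = 0.2263.
ω_d = ω_n√(1 − ζ²) = 17.45 × √(1 − 0.0512) = 16.99 rad/s.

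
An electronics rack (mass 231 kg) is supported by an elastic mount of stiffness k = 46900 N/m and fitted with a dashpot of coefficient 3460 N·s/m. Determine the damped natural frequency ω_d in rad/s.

ω_n = √(k/m) = √(46900/231) = 14.25 rad/s.
Critical damping c_c = 2√(k·m) = 2√(46900 × 231) = 6583 N·s/m, so ζ = c/c_c = 3460/6583 = 0.5256.
ω_d = ω_n√(1 − ζ²) = 14.25 × √(1 − 0.276) = 12.12 rad/s.

12.1 rad/s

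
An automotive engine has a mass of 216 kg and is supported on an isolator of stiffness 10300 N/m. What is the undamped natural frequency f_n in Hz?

ω_n = √(k/m) = √(10300/216) = √47.69 = 6.905 rad/s.
f_n = ω_n/(2π) = 6.905/6.283 = 1.099 Hz.

1.10 Hz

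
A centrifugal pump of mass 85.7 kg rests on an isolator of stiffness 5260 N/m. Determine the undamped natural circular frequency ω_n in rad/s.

ω_n = √(k/m) = √(5260/85.7) = √61.38 = 7.834 rad/s.

7.83 rad/s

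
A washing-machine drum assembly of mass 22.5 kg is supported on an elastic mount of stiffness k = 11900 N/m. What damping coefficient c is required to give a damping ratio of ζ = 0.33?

c_c = 2√(k·m) = 2√(11900 × 22.5) = 1035 N·s/m.
c = ζ·c_c = 0.33 × 1035 = 341.5 N·s/m.

342 N·s/m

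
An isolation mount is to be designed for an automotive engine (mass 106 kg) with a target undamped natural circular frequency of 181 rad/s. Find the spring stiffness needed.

k = m·ω_n² = 106 × 181.0² = 106 × 32760 = 3473000 N/m.

3470000 N/m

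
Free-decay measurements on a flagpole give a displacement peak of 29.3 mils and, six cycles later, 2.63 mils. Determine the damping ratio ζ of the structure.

0.0638

Logarithmic decrement δ = (1/n)·ln(x₀/x_n) = (1/6)·ln(29.3/2.63) = (1/6)·ln(11.14) = 0.4018.
ζ = δ/√(4π² + δ²) = 0.4018/√(39.48 + 0.161) = 0.4018/6.296 = 0.06381.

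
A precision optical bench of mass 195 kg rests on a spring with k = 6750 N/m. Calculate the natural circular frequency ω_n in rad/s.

ω_n = √(k/m) = √(6750/195) = √34.62 = 5.883 rad/s.

5.88 rad/s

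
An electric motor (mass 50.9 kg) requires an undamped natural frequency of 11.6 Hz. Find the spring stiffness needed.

ω_n = 2πf_n = 2π × 11.6 = 72.88 rad/s.
k = m·ω_n² = 50.9 × 72.88² = 50.9 × 5312 = 270400 N/m.

270000 N/m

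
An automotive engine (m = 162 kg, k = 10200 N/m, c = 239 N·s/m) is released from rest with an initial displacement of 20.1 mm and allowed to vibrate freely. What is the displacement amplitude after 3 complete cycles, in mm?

ζ = c/(2√(km)) = 239/(2√(10200 × 162)) = 239/2571 = 0.09296.
Logarithmic decrement δ = 2πζ/√(1 − ζ²) = 2π × 0.09296/√(1 − 0.00864) = 0.5866.
After n cycles, x_n/x₀ = e^(−nδ), so x_3 = 20.1 × e^(−3 × 0.5866) = 20.1 × 0.1721 = 3.458 mm.

3.46 mm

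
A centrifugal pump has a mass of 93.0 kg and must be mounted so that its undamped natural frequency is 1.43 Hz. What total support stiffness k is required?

7510 N/m

ω_n = 2πf_n = 2π × 1.43 = 8.985 rad/s.
k = m·ω_n² = 93.0 × 8.985² = 93.0 × 80.73 = 7508 N/m.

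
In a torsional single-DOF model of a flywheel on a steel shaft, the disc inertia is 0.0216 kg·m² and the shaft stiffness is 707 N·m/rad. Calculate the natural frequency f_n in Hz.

ω_n = √(k_t/J) = √(707/0.0216) = √32730 = 180.9 rad/s.
f_n = ω_n/(2π) = 180.9/6.283 = 28.79 Hz.

28.8 Hz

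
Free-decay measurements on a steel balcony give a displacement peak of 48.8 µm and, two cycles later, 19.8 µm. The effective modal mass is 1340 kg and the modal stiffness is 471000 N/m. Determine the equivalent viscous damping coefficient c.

Logarithmic decrement δ = (1/n)·ln(x₀/x_n) = (1/2)·ln(48.8/19.8) = (1/2)·ln(2.465) = 0.4510.
ζ = δ/√(4π² + δ²) = 0.4510/√(39.48 + 0.203) = 0.4510/6.299 = 0.07160.
c = ζ · 2√(km) = 0.07160 × 2√(471000 × 1340) = 0.07160 × 50240 = 3597 N·s/m.

3600 N·s/m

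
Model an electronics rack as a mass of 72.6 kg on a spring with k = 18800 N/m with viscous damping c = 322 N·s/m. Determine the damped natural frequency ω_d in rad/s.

15.9 rad/s

ω_n = √(k/m) = √(18800/72.6) = 16.09 rad/s.
Critical damping c_c = 2√(k·m) = 2√(18800 × 72.6) = 2337 N·s/m, so ζ = c/c_c = 322/2337 = 0.1378.
ω_d = ω_n√(1 − ζ²) = 16.09 × √(1 − 0.0190) = 15.94 rad/s.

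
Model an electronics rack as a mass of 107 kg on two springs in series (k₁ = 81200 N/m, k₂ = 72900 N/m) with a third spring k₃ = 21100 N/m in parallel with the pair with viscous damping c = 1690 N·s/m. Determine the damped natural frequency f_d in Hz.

3.54 Hz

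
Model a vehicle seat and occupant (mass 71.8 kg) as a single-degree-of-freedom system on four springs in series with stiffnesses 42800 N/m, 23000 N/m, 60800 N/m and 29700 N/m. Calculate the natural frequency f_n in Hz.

Series springs: 1/k_eq = 1/42800 + 1/23000 + 1/60800 + 1/29700 = 0.0001170, so k_eq = 8550 N/m.
ω_n = √(k_eq/m) = √(8550/71.8) = √119.1 = 10.91 rad/s.
f_n = ω_n/(2π) = 10.91/6.283 = 1.737 Hz.

1.74 Hz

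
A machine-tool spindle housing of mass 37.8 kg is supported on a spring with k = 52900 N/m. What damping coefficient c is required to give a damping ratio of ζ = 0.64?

c_c = 2√(k·m) = 2√(52900 × 37.8) = 2828 N·s/m.
c = ζ·c_c = 0.64 × 2828 = 1810 N·s/m.

1810 N·s/m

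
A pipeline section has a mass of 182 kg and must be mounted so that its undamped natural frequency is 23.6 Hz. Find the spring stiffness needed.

4000000 N/m

ω_n = 2πf_n = 2π × 23.6 = 148.3 rad/s.
k = m·ω_n² = 182 × 148.3² = 182 × 21990 = 4002000 N/m.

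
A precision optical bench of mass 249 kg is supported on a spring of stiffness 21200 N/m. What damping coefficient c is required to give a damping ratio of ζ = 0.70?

3220 N·s/m

c_c = 2√(k·m) = 2√(21200 × 249) = 4595 N·s/m.
c = ζ·c_c = 0.70 × 4595 = 3217 N·s/m.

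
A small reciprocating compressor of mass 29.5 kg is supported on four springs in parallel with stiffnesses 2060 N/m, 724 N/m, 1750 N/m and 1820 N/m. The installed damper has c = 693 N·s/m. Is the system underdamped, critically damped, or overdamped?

underdamped

Parallel springs add: k_eq = 2060 + 724 + 1750 + 1820 = 6354 N/m.
c_c = 2√(k_eq·m) = 865.9 N·s/m; ζ = c/c_c = 693/865.9 = 0.800.
Since ζ < 1 the system is underdamped.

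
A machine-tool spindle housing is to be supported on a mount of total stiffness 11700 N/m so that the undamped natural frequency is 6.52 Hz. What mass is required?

ω_n = 2πf_n = 2π × 6.52 = 40.97 rad/s.
m = k/ω_n² = 11700/40.97² = 11700/1678 = 6.972 kg.

6.97 kg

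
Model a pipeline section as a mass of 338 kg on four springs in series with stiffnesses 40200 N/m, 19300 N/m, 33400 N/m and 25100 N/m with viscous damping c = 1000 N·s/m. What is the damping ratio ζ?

0.329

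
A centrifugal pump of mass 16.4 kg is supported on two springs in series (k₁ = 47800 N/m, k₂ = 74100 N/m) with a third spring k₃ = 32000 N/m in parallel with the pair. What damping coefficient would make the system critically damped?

Series pair: k_s = k₁k₂/(k₁+k₂) = (47800)(74100)/(47800 + 74100) = 29060 N/m. In parallel with k₃: k_eq = 29060 + 32000 = 61060 N/m.
c_c = 2√(k_eq·m) = 2√(61060 × 16.4) = 2 × 1001 = 2001 N·s/m.

2000 N·s/m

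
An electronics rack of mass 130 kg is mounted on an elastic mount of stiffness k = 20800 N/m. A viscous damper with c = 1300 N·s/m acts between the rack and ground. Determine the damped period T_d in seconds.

0.541 s

ω_n = √(k/m) = √(20800/130) = 12.65 rad/s.
Critical damping c_c = 2√(k·m) = 2√(20800 × 130) = 3289 N·s/m, so ζ = c/c_c = 1300/3289 = 0.3953.
ω_d = ω_n√(1 − ζ²) = 12.65 × √(1 − 0.156) = 11.62 rad/s.
T_d = 2π/ω_d = 0.5408 s.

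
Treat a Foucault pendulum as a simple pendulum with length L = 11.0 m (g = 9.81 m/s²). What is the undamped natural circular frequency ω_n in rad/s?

0.944 rad/s

For a simple pendulum ω_n = √(g/L) = √(9.81/11.0) = √0.8918 = 0.9444 rad/s.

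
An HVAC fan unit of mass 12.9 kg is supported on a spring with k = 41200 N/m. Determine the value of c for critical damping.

1460 N·s/m

c_c = 2√(k·m) = 2√(41200 × 12.9) = 2 × 729.0 = 1458 N·s/m.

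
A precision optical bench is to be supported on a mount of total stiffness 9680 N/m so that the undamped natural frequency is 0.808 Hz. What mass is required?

376 kg

ω_n = 2πf_n = 2π × 0.808 = 5.077 rad/s.
m = k/ω_n² = 9680/5.077² = 9680/25.77 = 375.6 kg.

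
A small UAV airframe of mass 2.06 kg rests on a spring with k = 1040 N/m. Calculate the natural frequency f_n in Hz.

ω_n = √(k/m) = √(1040/2.06) = √504.9 = 22.47 rad/s.
f_n = ω_n/(2π) = 22.47/6.283 = 3.576 Hz.

3.58 Hz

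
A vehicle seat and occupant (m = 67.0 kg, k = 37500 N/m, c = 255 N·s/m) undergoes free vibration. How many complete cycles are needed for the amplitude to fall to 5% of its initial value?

ζ = c/(2√(km)) = 255/(2√(37500 × 67.0)) = 255/3170 = 0.08044.
Logarithmic decrement δ = 2πζ/√(1 − ζ²) = 2π × 0.08044/√(1 − 0.00647) = 0.5070.
x_n/x₀ = e^(−nδ) ≤ 0.05; take ln: n ≥ ln(1/0.05)/δ = 2.996/0.5070 = 5.908.
So 6 complete cycles are required.

6 cycles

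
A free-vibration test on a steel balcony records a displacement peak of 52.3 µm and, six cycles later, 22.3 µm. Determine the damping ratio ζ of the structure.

0.0226

Logarithmic decrement δ = (1/n)·ln(x₀/x_n) = (1/6)·ln(52.3/22.3) = (1/6)·ln(2.345) = 0.1421.
ζ = δ/√(4π² + δ²) = 0.1421/√(39.48 + 0.0202) = 0.1421/6.285 = 0.02261.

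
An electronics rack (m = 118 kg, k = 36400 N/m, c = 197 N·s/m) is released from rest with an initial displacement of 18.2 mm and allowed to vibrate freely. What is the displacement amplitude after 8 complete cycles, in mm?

ζ = c/(2√(km)) = 197/(2√(36400 × 118)) = 197/4145 = 0.04753.
Logarithmic decrement δ = 2πζ/√(1 − ζ²) = 2π × 0.04753/√(1 − 0.00226) = 0.2990.
After n cycles, x_n/x₀ = e^(−nδ), so x_8 = 18.2 × e^(−8 × 0.2990) = 18.2 × 0.09147 = 1.665 mm.

1.66 mm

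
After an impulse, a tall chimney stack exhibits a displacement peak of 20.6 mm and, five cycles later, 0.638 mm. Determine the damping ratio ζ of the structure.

0.110

Logarithmic decrement δ = (1/n)·ln(x₀/x_n) = (1/5)·ln(20.6/0.638) = (1/5)·ln(32.29) = 0.6949.
ζ = δ/√(4π² + δ²) = 0.6949/√(39.48 + 0.483) = 0.6949/6.321 = 0.1099.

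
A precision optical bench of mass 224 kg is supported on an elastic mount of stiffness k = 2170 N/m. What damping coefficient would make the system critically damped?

1390 N·s/m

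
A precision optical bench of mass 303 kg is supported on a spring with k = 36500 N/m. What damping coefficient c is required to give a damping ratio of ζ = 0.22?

1460 N·s/m

c_c = 2√(k·m) = 2√(36500 × 303) = 6651 N·s/m.
c = ζ·c_c = 0.22 × 6651 = 1463 N·s/m.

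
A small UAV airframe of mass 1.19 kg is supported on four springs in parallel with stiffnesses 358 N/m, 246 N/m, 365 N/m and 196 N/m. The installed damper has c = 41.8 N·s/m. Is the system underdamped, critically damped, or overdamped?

Parallel springs add: k_eq = 358 + 246 + 365 + 196 = 1165 N/m.
c_c = 2√(k_eq·m) = 74.47 N·s/m; ζ = c/c_c = 41.8/74.47 = 0.561.
Since ζ < 1 the system is underdamped.

underdamped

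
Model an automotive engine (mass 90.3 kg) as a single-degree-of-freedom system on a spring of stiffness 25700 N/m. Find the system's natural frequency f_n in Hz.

ω_n = √(k/m) = √(25700/90.3) = √284.6 = 16.87 rad/s.
f_n = ω_n/(2π) = 16.87/6.283 = 2.685 Hz.

2.68 Hz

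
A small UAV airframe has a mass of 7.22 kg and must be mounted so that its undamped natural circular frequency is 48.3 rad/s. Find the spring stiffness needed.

16800 N/m

k = m·ω_n² = 7.22 × 48.30² = 7.22 × 2333 = 16840 N/m.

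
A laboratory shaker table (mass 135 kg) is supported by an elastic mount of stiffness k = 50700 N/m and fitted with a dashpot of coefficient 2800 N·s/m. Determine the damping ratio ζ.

0.535

ω_n = √(k/m) = √(50700/135) = 19.38 rad/s.
Critical damping c_c = 2√(k·m) = 2√(50700 × 135) = 5232 N·s/m, so ζ = c/c_c = 2800/5232 = 0.5351.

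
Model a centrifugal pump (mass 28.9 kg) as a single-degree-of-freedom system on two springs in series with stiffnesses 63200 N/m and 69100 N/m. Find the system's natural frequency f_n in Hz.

Series springs: 1/k_eq = 1/63200 + 1/69100 = 3.029×10^-5, so k_eq = 33010 N/m.
ω_n = √(k_eq/m) = √(33010/28.9) = √1142 = 33.80 rad/s.
f_n = ω_n/(2π) = 33.80/6.283 = 5.379 Hz.

5.38 Hz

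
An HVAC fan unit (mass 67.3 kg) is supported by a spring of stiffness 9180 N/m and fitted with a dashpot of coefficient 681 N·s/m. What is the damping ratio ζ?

0.433

ω_n = √(k/m) = √(9180/67.3) = 11.68 rad/s.
Critical damping c_c = 2√(k·m) = 2√(9180 × 67.3) = 1572 N·s/m, so ζ = c/c_c = 681/1572 = 0.4332.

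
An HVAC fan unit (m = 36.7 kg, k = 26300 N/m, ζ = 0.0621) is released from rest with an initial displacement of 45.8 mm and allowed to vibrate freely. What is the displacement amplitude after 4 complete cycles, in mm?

9.59 mm

Logarithmic decrement δ = 2πζ/√(1 − ζ²) = 2π × 0.06210/√(1 − 0.00386) = 0.3909.
After n cycles, x_n/x₀ = e^(−nδ), so x_4 = 45.8 × e^(−4 × 0.3909) = 45.8 × 0.2093 = 9.588 mm.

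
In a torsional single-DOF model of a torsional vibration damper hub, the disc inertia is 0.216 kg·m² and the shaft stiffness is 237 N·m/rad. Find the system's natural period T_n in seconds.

ω_n = √(k_t/J) = √(237/0.216) = √1097 = 33.12 rad/s.
T_n = 2π/ω_n = 6.283/33.12 = 0.1897 s.

0.190 s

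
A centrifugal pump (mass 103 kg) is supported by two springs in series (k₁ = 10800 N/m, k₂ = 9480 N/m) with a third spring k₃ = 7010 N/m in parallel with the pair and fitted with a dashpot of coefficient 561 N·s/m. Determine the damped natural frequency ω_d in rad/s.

10.5 rad/s

Series pair: k_s = k₁k₂/(k₁+k₂) = (10800)(9480)/(10800 + 9480) = 5049 N/m. In parallel with k₃: k_eq = 5049 + 7010 = 12060 N/m.
ω_n = √(k_eq/m) = √(12060/103) = 10.82 rad/s.
Critical damping c_c = 2√(k_eq·m) = 2√(12060 × 103) = 2229 N·s/m, so ζ = c/c_c = 561/2229 = 0.2517.
ω_d = ω_n√(1 − ζ²) = 10.82 × √(1 − 0.0633) = 10.47 rad/s.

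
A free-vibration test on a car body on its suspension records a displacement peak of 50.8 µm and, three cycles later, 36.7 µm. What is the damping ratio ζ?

0.0172

Logarithmic decrement δ = (1/n)·ln(x₀/x_n) = (1/3)·ln(50.8/36.7) = (1/3)·ln(1.384) = 0.1084.
ζ = δ/√(4π² + δ²) = 0.1084/√(39.48 + 0.0117) = 0.1084/6.284 = 0.01725.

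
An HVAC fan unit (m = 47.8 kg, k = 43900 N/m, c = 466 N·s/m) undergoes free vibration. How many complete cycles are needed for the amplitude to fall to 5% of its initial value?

ζ = c/(2√(km)) = 466/(2√(43900 × 47.8)) = 466/2897 = 0.1608.
Logarithmic decrement δ = 2πζ/√(1 − ζ²) = 2π × 0.1608/√(1 − 0.0259) = 1.024.
x_n/x₀ = e^(−nδ) ≤ 0.05; take ln: n ≥ ln(1/0.05)/δ = 2.996/1.024 = 2.926.
So 3 complete cycles are required.

3 cycles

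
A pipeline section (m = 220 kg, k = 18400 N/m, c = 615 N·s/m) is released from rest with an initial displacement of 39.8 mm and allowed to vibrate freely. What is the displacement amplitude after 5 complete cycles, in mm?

0.309 mm

ζ = c/(2√(km)) = 615/(2√(18400 × 220)) = 615/4024 = 0.1528.
Logarithmic decrement δ = 2πζ/√(1 − ζ²) = 2π × 0.1528/√(1 − 0.0234) = 0.9717.
After n cycles, x_n/x₀ = e^(−nδ), so x_5 = 39.8 × e^(−5 × 0.9717) = 39.8 × 0.007762 = 0.3089 mm.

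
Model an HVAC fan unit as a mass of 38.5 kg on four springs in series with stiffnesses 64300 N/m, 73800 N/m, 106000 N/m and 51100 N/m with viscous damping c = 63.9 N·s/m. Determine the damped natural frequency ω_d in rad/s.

21.1 rad/s

Series springs: 1/k_eq = 1/64300 + 1/73800 + 1/106000 + 1/51100 = 5.811×10^-5, so k_eq = 17210 N/m.
ω_n = √(k_eq/m) = √(17210/38.5) = 21.14 rad/s.
Critical damping c_c = 2√(k_eq·m) = 2√(17210 × 38.5) = 1628 N·s/m, so ζ = c/c_c = 63.9/1628 = 0.03925.
ω_d = ω_n√(1 − ζ²) = 21.14 × √(1 − 0.00154) = 21.13 rad/s.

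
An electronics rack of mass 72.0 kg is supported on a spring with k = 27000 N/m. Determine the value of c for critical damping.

c_c = 2√(k·m) = 2√(27000 × 72.0) = 2 × 1394 = 2789 N·s/m.

2790 N·s/m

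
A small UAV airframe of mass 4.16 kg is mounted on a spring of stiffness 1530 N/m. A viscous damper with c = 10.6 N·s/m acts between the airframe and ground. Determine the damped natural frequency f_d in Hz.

3.05 Hz

ω_n = √(k/m) = √(1530/4.16) = 19.18 rad/s.
Critical damping c_c = 2√(k·m) = 2√(1530 × 4.16) = 159.6 N·s/m, so ζ = c/c_c = 10.6/159.6 = 0.06643.
ω_d = ω_n√(1 − ζ²) = 19.18 × √(1 − 0.00441) = 19.14 rad/s.
f_d = ω_d/(2π) = 3.046 Hz.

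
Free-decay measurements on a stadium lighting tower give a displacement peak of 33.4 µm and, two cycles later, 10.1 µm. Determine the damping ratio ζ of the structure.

0.0947

Logarithmic decrement δ = (1/n)·ln(x₀/x_n) = (1/2)·ln(33.4/10.1) = (1/2)·ln(3.307) = 0.5980.
ζ = δ/√(4π² + δ²) = 0.5980/√(39.48 + 0.358) = 0.5980/6.312 = 0.09475.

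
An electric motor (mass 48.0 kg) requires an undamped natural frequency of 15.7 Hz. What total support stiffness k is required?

467000 N/m

ω_n = 2πf_n = 2π × 15.7 = 98.65 rad/s.
k = m·ω_n² = 48.0 × 98.65² = 48.0 × 9731 = 467100 N/m.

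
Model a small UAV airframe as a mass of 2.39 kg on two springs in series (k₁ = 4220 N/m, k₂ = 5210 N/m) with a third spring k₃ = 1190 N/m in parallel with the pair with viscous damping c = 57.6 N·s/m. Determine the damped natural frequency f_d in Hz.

Series pair: k_s = k₁k₂/(k₁+k₂) = (4220)(5210)/(4220 + 5210) = 2332 N/m. In parallel with k₃: k_eq = 2332 + 1190 = 3522 N/m.
ω_n = √(k_eq/m) = √(3522/2.39) = 38.39 rad/s.
Critical damping c_c = 2√(k_eq·m) = 2√(3522 × 2.39) = 183.5 N·s/m, so ζ = c/c_c = 57.6/183.5 = 0.3139.
ω_d = ω_n√(1 − ζ²) = 38.39 × √(1 − 0.0986) = 36.44 rad/s.
f_d = ω_d/(2π) = 5.800 Hz.

5.80 Hz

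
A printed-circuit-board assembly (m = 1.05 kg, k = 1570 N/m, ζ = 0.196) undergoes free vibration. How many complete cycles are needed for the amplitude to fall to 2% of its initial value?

Logarithmic decrement δ = 2πζ/√(1 − ζ²) = 2π × 0.1960/√(1 − 0.0384) = 1.256.
x_n/x₀ = e^(−nδ) ≤ 0.02; take ln: n ≥ ln(1/0.02)/δ = 3.912/1.256 = 3.115.
So 4 complete cycles are required.

4 cycles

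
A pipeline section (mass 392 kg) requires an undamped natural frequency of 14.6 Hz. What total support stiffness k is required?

ω_n = 2πf_n = 2π × 14.6 = 91.73 rad/s.
k = m·ω_n² = 392 × 91.73² = 392 × 8415 = 3299000 N/m.

3300000 N/m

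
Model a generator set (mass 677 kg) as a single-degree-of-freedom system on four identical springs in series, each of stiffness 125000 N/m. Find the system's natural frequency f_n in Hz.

1.08 Hz

Series springs: 1/k_eq = 4/125000, so k_eq = 125000/4 = 31250 N/m.
ω_n = √(k_eq/m) = √(31250/677) = √46.16 = 6.794 rad/s.
f_n = ω_n/(2π) = 6.794/6.283 = 1.081 Hz.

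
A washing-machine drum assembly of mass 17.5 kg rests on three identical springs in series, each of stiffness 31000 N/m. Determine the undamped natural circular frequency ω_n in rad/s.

Series springs: 1/k_eq = 3/31000, so k_eq = 31000/3 = 10330 N/m.
ω_n = √(k_eq/m) = √(10330/17.5) = √590.5 = 24.30 rad/s.

24.3 rad/s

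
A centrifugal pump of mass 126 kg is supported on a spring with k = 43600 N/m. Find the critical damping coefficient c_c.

4690 N·s/m

c_c = 2√(k·m) = 2√(43600 × 126) = 2 × 2344 = 4688 N·s/m.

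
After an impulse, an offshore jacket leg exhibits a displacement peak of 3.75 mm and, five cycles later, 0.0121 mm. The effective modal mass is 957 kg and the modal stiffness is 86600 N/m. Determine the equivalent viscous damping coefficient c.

3270 N·s/m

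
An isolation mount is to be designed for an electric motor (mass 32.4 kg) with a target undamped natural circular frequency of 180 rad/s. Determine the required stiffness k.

1050000 N/m

k = m·ω_n² = 32.4 × 180.0² = 32.4 × 32400 = 1050000 N/m.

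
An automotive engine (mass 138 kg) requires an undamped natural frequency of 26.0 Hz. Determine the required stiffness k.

ω_n = 2πf_n = 2π × 26.0 = 163.4 rad/s.
k = m·ω_n² = 138 × 163.4² = 138 × 26690 = 3683000 N/m.

3680000 N/m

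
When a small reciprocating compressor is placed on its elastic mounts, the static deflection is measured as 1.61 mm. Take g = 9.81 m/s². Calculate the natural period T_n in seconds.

0.0805 s

ω_n = √(g/δ_st) = √(9.81/0.00161) = √6093 = 78.06 rad/s.
T_n = 2π/ω_n = 6.283/78.06 = 0.08049 s.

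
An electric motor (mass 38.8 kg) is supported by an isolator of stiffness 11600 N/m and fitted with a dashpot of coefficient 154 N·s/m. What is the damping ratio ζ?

ω_n = √(k/m) = √(11600/38.8) = 17.29 rad/s.
Critical damping c_c = 2√(k·m) = 2√(11600 × 38.8) = 1342 N·s/m, so ζ = c/c_c = 154/1342 = 0.1148.

0.115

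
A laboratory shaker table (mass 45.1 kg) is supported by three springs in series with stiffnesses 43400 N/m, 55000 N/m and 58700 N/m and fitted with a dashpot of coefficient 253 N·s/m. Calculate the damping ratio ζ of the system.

Series springs: 1/k_eq = 1/43400 + 1/55000 + 1/58700 = 5.826×10^-5, so k_eq = 17160 N/m.
ω_n = √(k_eq/m) = √(17160/45.1) = 19.51 rad/s.
Critical damping c_c = 2√(k_eq·m) = 2√(17160 × 45.1) = 1760 N·s/m, so ζ = c/c_c = 253/1760 = 0.1438.

0.144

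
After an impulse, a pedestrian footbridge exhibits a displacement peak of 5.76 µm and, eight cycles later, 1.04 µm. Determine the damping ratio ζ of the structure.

0.0340

Logarithmic decrement δ = (1/n)·ln(x₀/x_n) = (1/8)·ln(5.76/1.04) = (1/8)·ln(5.538) = 0.2140.
ζ = δ/√(4π² + δ²) = 0.2140/√(39.48 + 0.0458) = 0.2140/6.287 = 0.03403.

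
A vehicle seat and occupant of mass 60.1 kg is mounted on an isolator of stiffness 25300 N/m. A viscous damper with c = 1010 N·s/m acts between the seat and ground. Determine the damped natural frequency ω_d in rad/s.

18.7 rad/s

ω_n = √(k/m) = √(25300/60.1) = 20.52 rad/s.
Critical damping c_c = 2√(k·m) = 2√(25300 × 60.1) = 2466 N·s/m, so ζ = c/c_c = 1010/2466 = 0.4095.
ω_d = ω_n√(1 − ζ²) = 20.52 × √(1 − 0.168) = 18.72 rad/s.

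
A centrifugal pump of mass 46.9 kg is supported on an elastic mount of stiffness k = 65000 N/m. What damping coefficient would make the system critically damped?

c_c = 2√(k·m) = 2√(65000 × 46.9) = 2 × 1746 = 3492 N·s/m.

3490 N·s/m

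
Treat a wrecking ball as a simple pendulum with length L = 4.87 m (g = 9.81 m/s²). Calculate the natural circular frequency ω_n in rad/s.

For a simple pendulum ω_n = √(g/L) = √(9.81/4.87) = √2.014 = 1.419 rad/s.

1.42 rad/s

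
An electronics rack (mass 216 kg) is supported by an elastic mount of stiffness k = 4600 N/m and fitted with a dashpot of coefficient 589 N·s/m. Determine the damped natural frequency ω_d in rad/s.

4.41 rad/s

ω_n = √(k/m) = √(4600/216) = 4.615 rad/s.
Critical damping c_c = 2√(k·m) = 2√(4600 × 216) = 1994 N·s/m, so ζ = c/c_c = 589/1994 = 0.2954.
ω_d = ω_n√(1 − ζ²) = 4.615 × √(1 − 0.0873) = 4.409 rad/s.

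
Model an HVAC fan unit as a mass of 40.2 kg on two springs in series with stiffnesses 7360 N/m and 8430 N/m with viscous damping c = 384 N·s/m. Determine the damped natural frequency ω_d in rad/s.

8.66 rad/s

Series springs: 1/k_eq = 1/7360 + 1/8430 = 0.0002545, so k_eq = 3929 N/m.
ω_n = √(k_eq/m) = √(3929/40.2) = 9.887 rad/s.
Critical damping c_c = 2√(k_eq·m) = 2√(3929 × 40.2) = 794.9 N·s/m, so ζ = c/c_c = 384/794.9 = 0.4831.
ω_d = ω_n√(1 − ζ²) = 9.887 × √(1 − 0.233) = 8.656 rad/s.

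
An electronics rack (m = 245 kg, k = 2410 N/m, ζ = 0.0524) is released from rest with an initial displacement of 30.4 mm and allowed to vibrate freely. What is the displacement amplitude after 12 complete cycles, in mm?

0.582 mm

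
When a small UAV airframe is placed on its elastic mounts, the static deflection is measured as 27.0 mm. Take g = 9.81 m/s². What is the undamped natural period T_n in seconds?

ω_n = √(g/δ_st) = √(9.81/0.0270) = √363.3 = 19.06 rad/s.
T_n = 2π/ω_n = 6.283/19.06 = 0.3296 s.

0.330 s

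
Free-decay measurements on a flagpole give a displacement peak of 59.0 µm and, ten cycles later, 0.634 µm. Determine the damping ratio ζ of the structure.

Logarithmic decrement δ = (1/n)·ln(x₀/x_n) = (1/10)·ln(59.0/0.634) = (1/10)·ln(93.06) = 0.4533.
ζ = δ/√(4π² + δ²) = 0.4533/√(39.48 + 0.206) = 0.4533/6.300 = 0.07196.

0.0720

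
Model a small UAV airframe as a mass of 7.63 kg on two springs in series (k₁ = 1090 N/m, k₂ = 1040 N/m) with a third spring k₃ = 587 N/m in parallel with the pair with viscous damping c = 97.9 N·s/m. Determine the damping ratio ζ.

0.530

Series pair: k_s = k₁k₂/(k₁+k₂) = (1090)(1040)/(1090 + 1040) = 532.2 N/m. In parallel with k₃: k_eq = 532.2 + 587 = 1119 N/m.
ω_n = √(k_eq/m) = √(1119/7.63) = 12.11 rad/s.
Critical damping c_c = 2√(k_eq·m) = 2√(1119 × 7.63) = 184.8 N·s/m, so ζ = c/c_c = 97.9/184.8 = 0.5297.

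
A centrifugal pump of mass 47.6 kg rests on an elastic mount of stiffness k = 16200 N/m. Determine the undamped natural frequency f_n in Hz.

ω_n = √(k/m) = √(16200/47.6) = √340.3 = 18.45 rad/s.
f_n = ω_n/(2π) = 18.45/6.283 = 2.936 Hz.

2.94 Hz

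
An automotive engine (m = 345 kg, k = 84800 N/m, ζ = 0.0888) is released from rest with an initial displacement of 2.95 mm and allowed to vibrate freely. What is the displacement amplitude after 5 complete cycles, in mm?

0.179 mm

Logarithmic decrement δ = 2πζ/√(1 − ζ²) = 2π × 0.08880/√(1 − 0.00789) = 0.5602.
After n cycles, x_n/x₀ = e^(−nδ), so x_5 = 2.95 × e^(−5 × 0.5602) = 2.95 × 0.06076 = 0.1792 mm.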